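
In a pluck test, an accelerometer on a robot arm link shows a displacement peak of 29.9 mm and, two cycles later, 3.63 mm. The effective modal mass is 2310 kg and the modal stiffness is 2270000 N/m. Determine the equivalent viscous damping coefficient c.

Logarithmic decrement δ = (1/n)·ln(x₀/x_n) = (1/2)·ln(29.9/3.63) = (1/2)·ln(8.237) = 1.054.
ζ = δ/√(4π² + δ²) = 1.054/√(39.48 + 1.11) = 1.054/6.371 = 0.1655.
c = ζ · 2√(km) = 0.1655 × 2√(2270000 × 2310) = 0.1655 × 144800 = 23970 N·s/m.

24000 N·s/m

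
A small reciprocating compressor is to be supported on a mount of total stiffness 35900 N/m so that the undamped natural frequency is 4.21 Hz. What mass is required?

51.3 kg

ω_n = 2πf_n = 2π × 4.21 = 26.45 rad/s.
m = k/ω_n² = 35900/26.45² = 35900/699.7 = 51.31 kg.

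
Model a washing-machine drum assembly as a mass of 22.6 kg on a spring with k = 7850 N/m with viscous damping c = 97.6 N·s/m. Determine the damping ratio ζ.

0.116

ω_n = √(k/m) = √(7850/22.6) = 18.64 rad/s.
Critical damping c_c = 2√(k·m) = 2√(7850 × 22.6) = 842.4 N·s/m, so ζ = c/c_c = 97.6/842.4 = 0.1159.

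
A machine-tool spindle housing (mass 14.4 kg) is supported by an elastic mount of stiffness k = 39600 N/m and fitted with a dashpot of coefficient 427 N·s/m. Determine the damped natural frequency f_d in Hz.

8.01 Hz

ω_n = √(k/m) = √(39600/14.4) = 52.44 rad/s.
Critical damping c_c = 2√(k·m) = 2√(39600 × 14.4) = 1510 N·s/m, so ζ = c/c_c = 427/1510 = 0.2827.
ω_d = ω_n√(1 − ζ²) = 52.44 × √(1 − 0.0799) = 50.30 rad/s.
f_d = ω_d/(2π) = 8.006 Hz.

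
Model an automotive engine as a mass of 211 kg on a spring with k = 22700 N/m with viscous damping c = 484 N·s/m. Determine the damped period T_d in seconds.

0.610 s

ω_n = √(k/m) = √(22700/211) = 10.37 rad/s.
Critical damping c_c = 2√(k·m) = 2√(22700 × 211) = 4377 N·s/m, so ζ = c/c_c = 484/4377 = 0.1106.
ω_d = ω_n√(1 − ζ²) = 10.37 × √(1 − 0.0122) = 10.31 rad/s.
T_d = 2π/ω_d = 0.6095 s.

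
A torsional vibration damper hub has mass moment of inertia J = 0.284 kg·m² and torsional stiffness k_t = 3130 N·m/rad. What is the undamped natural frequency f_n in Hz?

16.7 Hz

ω_n = √(k_t/J) = √(3130/0.284) = √11020 = 105.0 rad/s.
f_n = ω_n/(2π) = 105.0/6.283 = 16.71 Hz.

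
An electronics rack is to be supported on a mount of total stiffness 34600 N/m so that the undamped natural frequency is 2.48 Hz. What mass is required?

142 kg

ω_n = 2πf_n = 2π × 2.48 = 15.58 rad/s.
m = k/ω_n² = 34600/15.58² = 34600/242.8 = 142.5 kg.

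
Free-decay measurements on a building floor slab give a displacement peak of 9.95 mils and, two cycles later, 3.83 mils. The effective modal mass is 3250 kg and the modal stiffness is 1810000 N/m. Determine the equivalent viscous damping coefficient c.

11600 N·s/m

Logarithmic decrement δ = (1/n)·ln(x₀/x_n) = (1/2)·ln(9.95/3.83) = (1/2)·ln(2.598) = 0.4774.
ζ = δ/√(4π² + δ²) = 0.4774/√(39.48 + 0.228) = 0.4774/6.301 = 0.07575.
c = ζ · 2√(km) = 0.07575 × 2√(1810000 × 3250) = 0.07575 × 153400 = 11620 N·s/m.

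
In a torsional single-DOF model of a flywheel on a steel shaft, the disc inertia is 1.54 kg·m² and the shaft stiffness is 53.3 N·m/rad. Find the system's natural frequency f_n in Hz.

0.936 Hz

ω_n = √(k_t/J) = √(53.3/1.54) = √34.61 = 5.883 rad/s.
f_n = ω_n/(2π) = 5.883/6.283 = 0.9363 Hz.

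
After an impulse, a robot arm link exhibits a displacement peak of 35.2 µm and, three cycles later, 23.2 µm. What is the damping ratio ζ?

0.0221

Logarithmic decrement δ = (1/n)·ln(x₀/x_n) = (1/3)·ln(35.2/23.2) = (1/3)·ln(1.517) = 0.1390.
ζ = δ/√(4π² + δ²) = 0.1390/√(39.48 + 0.0193) = 0.1390/6.285 = 0.02211.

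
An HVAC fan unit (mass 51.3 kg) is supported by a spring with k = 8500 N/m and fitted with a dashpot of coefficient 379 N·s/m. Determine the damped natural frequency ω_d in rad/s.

ω_n = √(k/m) = √(8500/51.3) = 12.87 rad/s.
Critical damping c_c = 2√(k·m) = 2√(8500 × 51.3) = 1321 N·s/m, so ζ = c/c_c = 379/1321 = 0.2870.
ω_d = ω_n√(1 − ζ²) = 12.87 × √(1 − 0.0824) = 12.33 rad/s.

12.3 rad/s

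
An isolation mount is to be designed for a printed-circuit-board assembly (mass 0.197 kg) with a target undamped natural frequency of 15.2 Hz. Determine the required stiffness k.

1800 N/m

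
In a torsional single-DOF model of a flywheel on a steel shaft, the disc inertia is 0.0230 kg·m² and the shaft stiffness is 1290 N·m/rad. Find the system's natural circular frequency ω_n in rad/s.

ω_n = √(k_t/J) = √(1290/0.0230) = √56090 = 236.8 rad/s.

237 rad/s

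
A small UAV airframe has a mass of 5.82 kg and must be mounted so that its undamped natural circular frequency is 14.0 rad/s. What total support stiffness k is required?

1140 N/m

k = m·ω_n² = 5.82 × 14.00² = 5.82 × 196.0 = 1141 N/m.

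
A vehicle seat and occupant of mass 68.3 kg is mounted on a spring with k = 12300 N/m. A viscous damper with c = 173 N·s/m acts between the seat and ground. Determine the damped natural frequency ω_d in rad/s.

ω_n = √(k/m) = √(12300/68.3) = 13.42 rad/s.
Critical damping c_c = 2√(k·m) = 2√(12300 × 68.3) = 1833 N·s/m, so ζ = c/c_c = 173/1833 = 0.09437.
ω_d = ω_n√(1 − ζ²) = 13.42 × √(1 − 0.00891) = 13.36 rad/s.

13.4 rad/s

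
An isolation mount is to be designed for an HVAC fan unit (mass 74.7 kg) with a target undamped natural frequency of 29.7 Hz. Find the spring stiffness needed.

ω_n = 2πf_n = 2π × 29.7 = 186.6 rad/s.
k = m·ω_n² = 74.7 × 186.6² = 74.7 × 34820 = 2601000 N/m.

2600000 N/m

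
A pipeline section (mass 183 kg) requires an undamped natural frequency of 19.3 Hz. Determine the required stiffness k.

2690000 N/m

ω_n = 2πf_n = 2π × 19.3 = 121.3 rad/s.
k = m·ω_n² = 183 × 121.3² = 183 × 14710 = 2691000 N/m.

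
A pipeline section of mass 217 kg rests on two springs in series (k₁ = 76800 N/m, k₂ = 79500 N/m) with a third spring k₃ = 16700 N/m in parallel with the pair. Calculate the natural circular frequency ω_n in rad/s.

16.0 rad/s

Series pair: k_s = k₁k₂/(k₁+k₂) = (76800)(79500)/(76800 + 79500) = 39060 N/m. In parallel with k₃: k_eq = 39060 + 16700 = 55760 N/m.
ω_n = √(k_eq/m) = √(55760/217) = √257.0 = 16.03 rad/s.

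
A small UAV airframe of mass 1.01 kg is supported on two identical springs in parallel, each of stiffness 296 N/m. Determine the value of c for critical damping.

48.9 N·s/m

Parallel springs add: k_eq = 2 × 296 = 592.0 N/m.
c_c = 2√(k_eq·m) = 2√(592.0 × 1.01) = 2 × 24.45 = 48.90 N·s/m.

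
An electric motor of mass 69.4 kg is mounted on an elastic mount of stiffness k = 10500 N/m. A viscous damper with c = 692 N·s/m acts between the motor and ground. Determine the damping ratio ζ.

ω_n = √(k/m) = √(10500/69.4) = 12.30 rad/s.
Critical damping c_c = 2√(k·m) = 2√(10500 × 69.4) = 1707 N·s/m, so ζ = c/c_c = 692/1707 = 0.4053.

0.405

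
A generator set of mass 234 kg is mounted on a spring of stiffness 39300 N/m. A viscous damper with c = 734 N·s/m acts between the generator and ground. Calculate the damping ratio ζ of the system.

ω_n = √(k/m) = √(39300/234) = 12.96 rad/s.
Critical damping c_c = 2√(k·m) = 2√(39300 × 234) = 6065 N·s/m, so ζ = c/c_c = 734/6065 = 0.1210.

0.121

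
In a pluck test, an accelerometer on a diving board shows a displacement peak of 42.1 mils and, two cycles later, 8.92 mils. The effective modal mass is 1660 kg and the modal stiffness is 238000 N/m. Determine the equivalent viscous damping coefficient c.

Logarithmic decrement δ = (1/n)·ln(x₀/x_n) = (1/2)·ln(42.1/8.92) = (1/2)·ln(4.720) = 0.7759.
ζ = δ/√(4π² + δ²) = 0.7759/√(39.48 + 0.602) = 0.7759/6.331 = 0.1226.
c = ζ · 2√(km) = 0.1226 × 2√(238000 × 1660) = 0.1226 × 39750 = 4872 N·s/m.

4870 N·s/m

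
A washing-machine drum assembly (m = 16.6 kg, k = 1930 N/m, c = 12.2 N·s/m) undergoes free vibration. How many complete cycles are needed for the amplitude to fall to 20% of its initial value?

8 cycles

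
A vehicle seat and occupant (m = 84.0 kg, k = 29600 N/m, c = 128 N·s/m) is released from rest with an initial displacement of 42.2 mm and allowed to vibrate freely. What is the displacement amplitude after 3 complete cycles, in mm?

ζ = c/(2√(km)) = 128/(2√(29600 × 84.0)) = 128/3154 = 0.04059.
Logarithmic decrement δ = 2πζ/√(1 − ζ²) = 2π × 0.04059/√(1 − 0.00165) = 0.2552.
After n cycles, x_n/x₀ = e^(−nδ), so x_3 = 42.2 × e^(−3 × 0.2552) = 42.2 × 0.4650 = 19.62 mm.

19.6 mm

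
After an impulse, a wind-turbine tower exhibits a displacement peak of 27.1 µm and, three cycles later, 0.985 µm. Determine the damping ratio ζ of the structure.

Logarithmic decrement δ = (1/n)·ln(x₀/x_n) = (1/3)·ln(27.1/0.985) = (1/3)·ln(27.51) = 1.105.
ζ = δ/√(4π² + δ²) = 1.105/√(39.48 + 1.22) = 1.105/6.380 = 0.1732.

0.173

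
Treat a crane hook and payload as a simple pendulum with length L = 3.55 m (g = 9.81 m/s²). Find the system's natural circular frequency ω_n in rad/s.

For a simple pendulum ω_n = √(g/L) = √(9.81/3.55) = √2.763 = 1.662 rad/s.

1.66 rad/s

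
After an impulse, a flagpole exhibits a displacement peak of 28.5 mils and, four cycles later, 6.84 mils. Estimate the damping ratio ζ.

0.0567

Logarithmic decrement δ = (1/n)·ln(x₀/x_n) = (1/4)·ln(28.5/6.84) = (1/4)·ln(4.167) = 0.3568.
ζ = δ/√(4π² + δ²) = 0.3568/√(39.48 + 0.127) = 0.3568/6.293 = 0.05669.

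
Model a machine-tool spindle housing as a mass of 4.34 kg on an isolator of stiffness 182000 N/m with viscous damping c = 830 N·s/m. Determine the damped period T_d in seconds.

ω_n = √(k/m) = √(182000/4.34) = 204.8 rad/s.
Critical damping c_c = 2√(k·m) = 2√(182000 × 4.34) = 1778 N·s/m, so ζ = c/c_c = 830/1778 = 0.4669.
ω_d = ω_n√(1 − ζ²) = 204.8 × √(1 − 0.218) = 181.1 rad/s.
T_d = 2π/ω_d = 0.03470 s.

0.0347 s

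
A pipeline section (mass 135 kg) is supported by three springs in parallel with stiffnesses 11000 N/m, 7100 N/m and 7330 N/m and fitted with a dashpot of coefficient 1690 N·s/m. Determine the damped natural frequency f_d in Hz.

Parallel springs add: k_eq = 11000 + 7100 + 7330 = 25430 N/m.
ω_n = √(k_eq/m) = √(25430/135) = 13.72 rad/s.
Critical damping c_c = 2√(k_eq·m) = 2√(25430 × 135) = 3706 N·s/m, so ζ = c/c_c = 1690/3706 = 0.4561.
ω_d = ω_n√(1 − ζ²) = 13.72 × √(1 − 0.208) = 12.21 rad/s.
f_d = ω_d/(2π) = 1.944 Hz.

1.94 Hz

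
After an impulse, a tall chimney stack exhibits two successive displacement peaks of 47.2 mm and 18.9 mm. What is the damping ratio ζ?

Logarithmic decrement δ = (1/n)·ln(x₀/x_n) = (1/1)·ln(47.2/18.9) = (1/1)·ln(2.497) = 0.9152.
ζ = δ/√(4π² + δ²) = 0.9152/√(39.48 + 0.838) = 0.9152/6.349 = 0.1441.

0.144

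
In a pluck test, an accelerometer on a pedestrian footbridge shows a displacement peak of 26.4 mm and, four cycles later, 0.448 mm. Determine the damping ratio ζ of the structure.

0.160

Logarithmic decrement δ = (1/n)·ln(x₀/x_n) = (1/4)·ln(26.4/0.448) = (1/4)·ln(58.93) = 1.019.
ζ = δ/√(4π² + δ²) = 1.019/√(39.48 + 1.04) = 1.019/6.365 = 0.1601.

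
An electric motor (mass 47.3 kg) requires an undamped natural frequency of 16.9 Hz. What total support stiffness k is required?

ω_n = 2πf_n = 2π × 16.9 = 106.2 rad/s.
k = m·ω_n² = 47.3 × 106.2² = 47.3 × 11280 = 533300 N/m.

533000 N/m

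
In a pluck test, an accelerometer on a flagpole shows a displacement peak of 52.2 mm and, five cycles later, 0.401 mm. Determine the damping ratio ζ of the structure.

Logarithmic decrement δ = (1/n)·ln(x₀/x_n) = (1/5)·ln(52.2/0.401) = (1/5)·ln(130.2) = 0.9738.
ζ = δ/√(4π² + δ²) = 0.9738/√(39.48 + 0.948) = 0.9738/6.358 = 0.1532.

0.153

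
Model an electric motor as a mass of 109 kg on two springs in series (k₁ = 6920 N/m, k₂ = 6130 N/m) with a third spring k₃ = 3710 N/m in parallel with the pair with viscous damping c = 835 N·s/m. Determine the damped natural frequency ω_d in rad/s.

Series pair: k_s = k₁k₂/(k₁+k₂) = (6920)(6130)/(6920 + 6130) = 3251 N/m. In parallel with k₃: k_eq = 3251 + 3710 = 6961 N/m.
ω_n = √(k_eq/m) = √(6961/109) = 7.991 rad/s.
Critical damping c_c = 2√(k_eq·m) = 2√(6961 × 109) = 1742 N·s/m, so ζ = c/c_c = 835/1742 = 0.4793.
ω_d = ω_n√(1 − ζ²) = 7.991 × √(1 − 0.230) = 7.013 rad/s.

7.01 rad/s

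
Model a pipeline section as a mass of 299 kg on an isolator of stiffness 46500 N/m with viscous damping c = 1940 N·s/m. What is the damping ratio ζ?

0.260

ω_n = √(k/m) = √(46500/299) = 12.47 rad/s.
Critical damping c_c = 2√(k·m) = 2√(46500 × 299) = 7457 N·s/m, so ζ = c/c_c = 1940/7457 = 0.2601.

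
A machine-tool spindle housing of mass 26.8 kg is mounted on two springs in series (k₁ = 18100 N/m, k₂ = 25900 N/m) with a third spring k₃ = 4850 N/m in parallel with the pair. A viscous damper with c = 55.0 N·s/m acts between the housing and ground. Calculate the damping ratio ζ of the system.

Series pair: k_s = k₁k₂/(k₁+k₂) = (18100)(25900)/(18100 + 25900) = 10650 N/m. In parallel with k₃: k_eq = 10650 + 4850 = 15500 N/m.
ω_n = √(k_eq/m) = √(15500/26.8) = 24.05 rad/s.
Critical damping c_c = 2√(k_eq·m) = 2√(15500 × 26.8) = 1289 N·s/m, so ζ = c/c_c = 55.0/1289 = 0.04266.

0.0427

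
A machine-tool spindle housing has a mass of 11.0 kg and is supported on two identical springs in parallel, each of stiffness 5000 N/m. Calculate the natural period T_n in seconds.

0.208 s

Parallel springs add: k_eq = 2 × 5000 = 10000 N/m.
ω_n = √(k_eq/m) = √(10000/11.0) = √909.1 = 30.15 rad/s.
T_n = 2π/ω_n = 6.283/30.15 = 0.2084 s.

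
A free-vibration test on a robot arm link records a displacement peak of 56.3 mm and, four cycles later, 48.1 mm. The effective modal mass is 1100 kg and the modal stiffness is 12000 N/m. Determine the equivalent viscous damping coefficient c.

Logarithmic decrement δ = (1/n)·ln(x₀/x_n) = (1/4)·ln(56.3/48.1) = (1/4)·ln(1.170) = 0.03935.
ζ = δ/√(4π² + δ²) = 0.03935/√(39.48 + 0.00155) = 0.03935/6.283 = 0.006263.
c = ζ · 2√(km) = 0.006263 × 2√(12000 × 1100) = 0.006263 × 7266 = 45.51 N·s/m.

45.5 N·s/m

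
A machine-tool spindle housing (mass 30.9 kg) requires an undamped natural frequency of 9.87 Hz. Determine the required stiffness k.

ω_n = 2πf_n = 2π × 9.87 = 62.02 rad/s.
k = m·ω_n² = 30.9 × 62.02² = 30.9 × 3846 = 118800 N/m.

119000 N/m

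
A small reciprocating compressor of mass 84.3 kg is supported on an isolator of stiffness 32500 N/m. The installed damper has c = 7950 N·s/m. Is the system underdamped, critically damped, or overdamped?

c_c = 2√(k·m) = 3310 N·s/m; ζ = c/c_c = 7950/3310 = 2.40.
Since ζ > 1 the system is overdamped.

overdamped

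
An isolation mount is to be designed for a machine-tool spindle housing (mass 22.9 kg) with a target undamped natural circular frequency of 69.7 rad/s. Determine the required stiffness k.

k = m·ω_n² = 22.9 × 69.70² = 22.9 × 4858 = 111300 N/m.

111000 N/m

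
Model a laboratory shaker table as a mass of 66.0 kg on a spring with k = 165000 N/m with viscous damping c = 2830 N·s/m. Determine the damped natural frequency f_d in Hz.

7.19 Hz

ω_n = √(k/m) = √(165000/66.0) = 50.00 rad/s.
Critical damping c_c = 2√(k·m) = 2√(165000 × 66.0) = 6600 N·s/m, so ζ = c/c_c = 2830/6600 = 0.4288.
ω_d = ω_n√(1 − ζ²) = 50.00 × √(1 − 0.184) = 45.17 rad/s.
f_d = ω_d/(2π) = 7.189 Hz.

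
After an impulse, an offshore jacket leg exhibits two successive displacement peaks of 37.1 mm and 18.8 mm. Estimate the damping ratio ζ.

0.108

Logarithmic decrement δ = (1/n)·ln(x₀/x_n) = (1/1)·ln(37.1/18.8) = (1/1)·ln(1.973) = 0.6798.
ζ = δ/√(4π² + δ²) = 0.6798/√(39.48 + 0.462) = 0.6798/6.320 = 0.1076.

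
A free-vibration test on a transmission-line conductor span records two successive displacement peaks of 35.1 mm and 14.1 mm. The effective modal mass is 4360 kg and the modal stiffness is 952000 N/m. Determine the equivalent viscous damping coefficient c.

18500 N·s/m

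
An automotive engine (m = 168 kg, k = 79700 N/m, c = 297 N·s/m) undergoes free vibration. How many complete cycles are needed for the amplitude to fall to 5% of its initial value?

ζ = c/(2√(km)) = 297/(2√(79700 × 168)) = 297/7318 = 0.04058.
Logarithmic decrement δ = 2πζ/√(1 − ζ²) = 2π × 0.04058/√(1 − 0.00165) = 0.2552.
x_n/x₀ = e^(−nδ) ≤ 0.05; take ln: n ≥ ln(1/0.05)/δ = 2.996/0.2552 = 11.74.
So 12 complete cycles are required.

12 cycles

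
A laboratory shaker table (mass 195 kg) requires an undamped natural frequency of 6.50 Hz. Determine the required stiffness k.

325000 N/m

ω_n = 2πf_n = 2π × 6.50 = 40.84 rad/s.
k = m·ω_n² = 195 × 40.84² = 195 × 1668 = 325300 N/m.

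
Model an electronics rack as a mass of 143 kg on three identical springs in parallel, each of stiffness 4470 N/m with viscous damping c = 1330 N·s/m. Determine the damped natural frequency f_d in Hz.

Parallel springs add: k_eq = 3 × 4470 = 13410 N/m.
ω_n = √(k_eq/m) = √(13410/143) = 9.684 rad/s.
Critical damping c_c = 2√(k_eq·m) = 2√(13410 × 143) = 2770 N·s/m, so ζ = c/c_c = 1330/2770 = 0.4802.
ω_d = ω_n√(1 − ζ²) = 9.684 × √(1 − 0.231) = 8.494 rad/s.
f_d = ω_d/(2π) = 1.352 Hz.

1.35 Hz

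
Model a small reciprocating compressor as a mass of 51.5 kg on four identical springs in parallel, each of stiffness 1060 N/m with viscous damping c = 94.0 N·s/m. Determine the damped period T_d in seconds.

0.696 s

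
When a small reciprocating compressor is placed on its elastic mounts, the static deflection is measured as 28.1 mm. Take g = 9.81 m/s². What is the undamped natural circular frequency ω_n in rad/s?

ω_n = √(g/δ_st) = √(9.81/0.0281) = √349.1 = 18.68 rad/s.

18.7 rad/s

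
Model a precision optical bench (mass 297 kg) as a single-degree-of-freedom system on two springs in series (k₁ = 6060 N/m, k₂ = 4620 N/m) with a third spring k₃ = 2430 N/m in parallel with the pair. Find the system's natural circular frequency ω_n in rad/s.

4.12 rad/s

Series pair: k_s = k₁k₂/(k₁+k₂) = (6060)(4620)/(6060 + 4620) = 2621 N/m. In parallel with k₃: k_eq = 2621 + 2430 = 5051 N/m.
ω_n = √(k_eq/m) = √(5051/297) = √17.01 = 4.124 rad/s.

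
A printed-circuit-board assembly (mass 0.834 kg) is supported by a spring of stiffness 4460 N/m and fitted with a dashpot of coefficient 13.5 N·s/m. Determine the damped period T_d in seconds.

ω_n = √(k/m) = √(4460/0.834) = 73.13 rad/s.
Critical damping c_c = 2√(k·m) = 2√(4460 × 0.834) = 122.0 N·s/m, so ζ = c/c_c = 13.5/122.0 = 0.1107.
ω_d = ω_n√(1 − ζ²) = 73.13 × √(1 − 0.0122) = 72.68 rad/s.
T_d = 2π/ω_d = 0.08645 s.

0.0865 s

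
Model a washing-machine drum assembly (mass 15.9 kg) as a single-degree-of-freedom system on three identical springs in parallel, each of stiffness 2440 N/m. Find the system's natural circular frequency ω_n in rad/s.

Parallel springs add: k_eq = 3 × 2440 = 7320 N/m.
ω_n = √(k_eq/m) = √(7320/15.9) = √460.4 = 21.46 rad/s.

21.5 rad/s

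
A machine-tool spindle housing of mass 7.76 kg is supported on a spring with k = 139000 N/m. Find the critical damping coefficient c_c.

c_c = 2√(k·m) = 2√(139000 × 7.76) = 2 × 1039 = 2077 N·s/m.

2080 N·s/m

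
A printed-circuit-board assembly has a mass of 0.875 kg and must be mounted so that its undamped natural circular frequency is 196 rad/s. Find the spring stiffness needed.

33600 N/m

k = m·ω_n² = 0.875 × 196.0² = 0.875 × 38420 = 33610 N/m.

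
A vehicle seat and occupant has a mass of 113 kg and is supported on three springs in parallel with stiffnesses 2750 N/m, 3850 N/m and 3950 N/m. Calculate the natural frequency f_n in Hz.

Parallel springs add: k_eq = 2750 + 3850 + 3950 = 10550 N/m.
ω_n = √(k_eq/m) = √(10550/113) = √93.36 = 9.662 rad/s.
f_n = ω_n/(2π) = 9.662/6.283 = 1.538 Hz.

1.54 Hz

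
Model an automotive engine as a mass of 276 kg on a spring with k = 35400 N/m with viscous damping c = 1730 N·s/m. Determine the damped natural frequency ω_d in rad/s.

ω_n = √(k/m) = √(35400/276) = 11.33 rad/s.
Critical damping c_c = 2√(k·m) = 2√(35400 × 276) = 6252 N·s/m, so ζ = c/c_c = 1730/6252 = 0.2767.
ω_d = ω_n√(1 − ζ²) = 11.33 × √(1 − 0.0766) = 10.88 rad/s.

10.9 rad/s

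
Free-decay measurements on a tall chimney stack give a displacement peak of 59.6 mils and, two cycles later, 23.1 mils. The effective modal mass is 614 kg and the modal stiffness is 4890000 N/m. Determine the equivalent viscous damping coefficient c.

8240 N·s/m

Logarithmic decrement δ = (1/n)·ln(x₀/x_n) = (1/2)·ln(59.6/23.1) = (1/2)·ln(2.580) = 0.4739.
ζ = δ/√(4π² + δ²) = 0.4739/√(39.48 + 0.225) = 0.4739/6.301 = 0.07521.
c = ζ · 2√(km) = 0.07521 × 2√(4890000 × 614) = 0.07521 × 109600 = 8242 N·s/m.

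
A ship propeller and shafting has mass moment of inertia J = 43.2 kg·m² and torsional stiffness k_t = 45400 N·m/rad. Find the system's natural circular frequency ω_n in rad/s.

32.4 rad/s

ω_n = √(k_t/J) = √(45400/43.2) = √1051 = 32.42 rad/s.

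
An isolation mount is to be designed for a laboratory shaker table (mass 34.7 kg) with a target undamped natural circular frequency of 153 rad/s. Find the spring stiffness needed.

k = m·ω_n² = 34.7 × 153.0² = 34.7 × 23410 = 812300 N/m.

812000 N/m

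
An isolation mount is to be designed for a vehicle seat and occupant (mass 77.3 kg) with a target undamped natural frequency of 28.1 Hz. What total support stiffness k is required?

2410000 N/m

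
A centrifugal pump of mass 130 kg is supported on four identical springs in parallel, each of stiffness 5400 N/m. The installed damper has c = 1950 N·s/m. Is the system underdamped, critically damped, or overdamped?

underdamped

Parallel springs add: k_eq = 4 × 5400 = 21600 N/m.
c_c = 2√(k_eq·m) = 3351 N·s/m; ζ = c/c_c = 1950/3351 = 0.582.
Since ζ < 1 the system is underdamped.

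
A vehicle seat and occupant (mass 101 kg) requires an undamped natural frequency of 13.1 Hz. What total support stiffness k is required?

684000 N/m

ω_n = 2πf_n = 2π × 13.1 = 82.31 rad/s.
k = m·ω_n² = 101 × 82.31² = 101 × 6775 = 684300 N/m.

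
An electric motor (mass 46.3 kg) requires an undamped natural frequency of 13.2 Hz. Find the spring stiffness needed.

318000 N/m

ω_n = 2πf_n = 2π × 13.2 = 82.94 rad/s.
k = m·ω_n² = 46.3 × 82.94² = 46.3 × 6879 = 318500 N/m.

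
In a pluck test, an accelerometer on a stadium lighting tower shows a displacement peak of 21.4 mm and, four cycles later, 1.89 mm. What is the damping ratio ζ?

Logarithmic decrement δ = (1/n)·ln(x₀/x_n) = (1/4)·ln(21.4/1.89) = (1/4)·ln(11.32) = 0.6067.
ζ = δ/√(4π² + δ²) = 0.6067/√(39.48 + 0.368) = 0.6067/6.312 = 0.09611.

0.0961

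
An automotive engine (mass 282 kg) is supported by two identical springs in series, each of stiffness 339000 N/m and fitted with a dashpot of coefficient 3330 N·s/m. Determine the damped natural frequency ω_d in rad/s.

Series springs: 1/k_eq = 2/339000, so k_eq = 339000/2 = 169500 N/m.
ω_n = √(k_eq/m) = √(169500/282) = 24.52 rad/s.
Critical damping c_c = 2√(k_eq·m) = 2√(169500 × 282) = 13830 N·s/m, so ζ = c/c_c = 3330/13830 = 0.2408.
ω_d = ω_n√(1 − ζ²) = 24.52 × √(1 − 0.0580) = 23.80 rad/s.

23.8 rad/s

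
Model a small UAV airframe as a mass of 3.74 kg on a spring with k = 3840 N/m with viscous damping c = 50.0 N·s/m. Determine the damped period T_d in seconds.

ω_n = √(k/m) = √(3840/3.74) = 32.04 rad/s.
Critical damping c_c = 2√(k·m) = 2√(3840 × 3.74) = 239.7 N·s/m, so ζ = c/c_c = 50.0/239.7 = 0.2086.
ω_d = ω_n√(1 − ζ²) = 32.04 × √(1 − 0.0435) = 31.34 rad/s.
T_d = 2π/ω_d = 0.2005 s.

0.200 s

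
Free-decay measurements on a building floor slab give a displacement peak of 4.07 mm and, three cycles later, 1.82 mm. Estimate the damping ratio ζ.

Logarithmic decrement δ = (1/n)·ln(x₀/x_n) = (1/3)·ln(4.07/1.82) = (1/3)·ln(2.236) = 0.2683.
ζ = δ/√(4π² + δ²) = 0.2683/√(39.48 + 0.0720) = 0.2683/6.289 = 0.04266.

0.0427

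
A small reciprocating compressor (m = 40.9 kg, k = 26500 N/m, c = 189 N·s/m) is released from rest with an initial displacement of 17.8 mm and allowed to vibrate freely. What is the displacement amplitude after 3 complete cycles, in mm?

ζ = c/(2√(km)) = 189/(2√(26500 × 40.9)) = 189/2082 = 0.09077.
Logarithmic decrement δ = 2πζ/√(1 − ζ²) = 2π × 0.09077/√(1 − 0.00824) = 0.5727.
After n cycles, x_n/x₀ = e^(−nδ), so x_3 = 17.8 × e^(−3 × 0.5727) = 17.8 × 0.1794 = 3.193 mm.

3.19 mm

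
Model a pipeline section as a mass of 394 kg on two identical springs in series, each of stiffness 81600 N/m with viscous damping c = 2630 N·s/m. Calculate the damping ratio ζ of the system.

Series springs: 1/k_eq = 2/81600, so k_eq = 81600/2 = 40800 N/m.
ω_n = √(k_eq/m) = √(40800/394) = 10.18 rad/s.
Critical damping c_c = 2√(k_eq·m) = 2√(40800 × 394) = 8019 N·s/m, so ζ = c/c_c = 2630/8019 = 0.3280.

0.328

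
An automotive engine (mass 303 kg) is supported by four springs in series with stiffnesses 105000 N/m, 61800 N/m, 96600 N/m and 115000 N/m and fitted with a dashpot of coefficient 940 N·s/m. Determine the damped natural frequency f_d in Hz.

Series springs: 1/k_eq = 1/105000 + 1/61800 + 1/96600 + 1/115000 = 4.475×10^-5, so k_eq = 22350 N/m.
ω_n = √(k_eq/m) = √(22350/303) = 8.588 rad/s.
Critical damping c_c = 2√(k_eq·m) = 2√(22350 × 303) = 5204 N·s/m, so ζ = c/c_c = 940/5204 = 0.1806.
ω_d = ω_n√(1 − ζ²) = 8.588 × √(1 − 0.0326) = 8.446 rad/s.
f_d = ω_d/(2π) = 1.344 Hz.

1.34 Hz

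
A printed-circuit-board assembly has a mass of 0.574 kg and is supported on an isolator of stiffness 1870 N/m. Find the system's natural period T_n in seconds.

ω_n = √(k/m) = √(1870/0.574) = √3258 = 57.08 rad/s.
T_n = 2π/ω_n = 6.283/57.08 = 0.1101 s.

0.110 s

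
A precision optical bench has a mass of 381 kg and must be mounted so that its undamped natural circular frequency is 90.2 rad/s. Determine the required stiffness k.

k = m·ω_n² = 381 × 90.20² = 381 × 8136 = 3100000 N/m.

3100000 N/m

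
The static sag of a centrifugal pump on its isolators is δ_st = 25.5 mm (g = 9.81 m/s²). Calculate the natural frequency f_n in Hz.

3.12 Hz

ω_n = √(g/δ_st) = √(9.81/0.0255) = √384.7 = 19.61 rad/s.
f_n = ω_n/(2π) = 19.61/6.283 = 3.122 Hz.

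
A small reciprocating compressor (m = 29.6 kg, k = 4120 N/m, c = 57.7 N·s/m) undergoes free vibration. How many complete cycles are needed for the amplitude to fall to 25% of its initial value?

ζ = c/(2√(km)) = 57.7/(2√(4120 × 29.6)) = 57.7/698.4 = 0.08261.
Logarithmic decrement δ = 2πζ/√(1 − ζ²) = 2π × 0.08261/√(1 − 0.00683) = 0.5209.
x_n/x₀ = e^(−nδ) ≤ 0.25; take ln: n ≥ ln(1/0.25)/δ = 1.386/0.5209 = 2.662.
So 3 complete cycles are required.

3 cycles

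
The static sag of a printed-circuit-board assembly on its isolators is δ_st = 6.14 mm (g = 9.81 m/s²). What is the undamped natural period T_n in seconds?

0.157 s

ω_n = √(g/δ_st) = √(9.81/0.00614) = √1598 = 39.97 rad/s.
T_n = 2π/ω_n = 6.283/39.97 = 0.1572 s.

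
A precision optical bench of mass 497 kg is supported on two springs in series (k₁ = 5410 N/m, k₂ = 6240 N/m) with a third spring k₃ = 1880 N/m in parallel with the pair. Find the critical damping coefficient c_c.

Series pair: k_s = k₁k₂/(k₁+k₂) = (5410)(6240)/(5410 + 6240) = 2898 N/m. In parallel with k₃: k_eq = 2898 + 1880 = 4778 N/m.
c_c = 2√(k_eq·m) = 2√(4778 × 497) = 2 × 1541 = 3082 N·s/m.

3080 N·s/m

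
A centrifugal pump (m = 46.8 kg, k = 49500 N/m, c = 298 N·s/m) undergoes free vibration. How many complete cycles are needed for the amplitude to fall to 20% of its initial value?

3 cycles

ζ = c/(2√(km)) = 298/(2√(49500 × 46.8)) = 298/3044 = 0.09790.
Logarithmic decrement δ = 2πζ/√(1 − ζ²) = 2π × 0.09790/√(1 − 0.00958) = 0.6181.
x_n/x₀ = e^(−nδ) ≤ 0.2; take ln: n ≥ ln(1/0.2)/δ = 1.609/0.6181 = 2.604.
So 3 complete cycles are required.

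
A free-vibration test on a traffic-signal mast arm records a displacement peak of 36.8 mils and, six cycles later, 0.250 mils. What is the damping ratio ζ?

0.131

Logarithmic decrement δ = (1/n)·ln(x₀/x_n) = (1/6)·ln(36.8/0.250) = (1/6)·ln(147.2) = 0.8320.
ζ = δ/√(4π² + δ²) = 0.8320/√(39.48 + 0.692) = 0.8320/6.338 = 0.1313.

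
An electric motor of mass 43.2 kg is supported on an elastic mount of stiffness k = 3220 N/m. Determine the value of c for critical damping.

746 N·s/m

c_c = 2√(k·m) = 2√(3220 × 43.2) = 2 × 373.0 = 745.9 N·s/m.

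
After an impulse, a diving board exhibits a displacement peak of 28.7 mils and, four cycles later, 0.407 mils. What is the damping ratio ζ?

0.167

Logarithmic decrement δ = (1/n)·ln(x₀/x_n) = (1/4)·ln(28.7/0.407) = (1/4)·ln(70.52) = 1.064.
ζ = δ/√(4π² + δ²) = 1.064/√(39.48 + 1.13) = 1.064/6.373 = 0.1670.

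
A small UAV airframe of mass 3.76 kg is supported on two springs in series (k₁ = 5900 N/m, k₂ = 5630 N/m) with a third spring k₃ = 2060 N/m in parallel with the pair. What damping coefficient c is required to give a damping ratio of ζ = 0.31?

Series pair: k_s = k₁k₂/(k₁+k₂) = (5900)(5630)/(5900 + 5630) = 2881 N/m. In parallel with k₃: k_eq = 2881 + 2060 = 4941 N/m.
c_c = 2√(k_eq·m) = 2√(4941 × 3.76) = 272.6 N·s/m.
c = ζ·c_c = 0.31 × 272.6 = 84.51 N·s/m.

84.5 N·s/m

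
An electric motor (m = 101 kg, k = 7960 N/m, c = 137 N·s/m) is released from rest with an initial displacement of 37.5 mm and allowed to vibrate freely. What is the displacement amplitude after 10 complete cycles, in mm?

ζ = c/(2√(km)) = 137/(2√(7960 × 101)) = 137/1793 = 0.07640.
Logarithmic decrement δ = 2πζ/√(1 − ζ²) = 2π × 0.07640/√(1 − 0.00584) = 0.4814.
After n cycles, x_n/x₀ = e^(−nδ), so x_10 = 37.5 × e^(−10 × 0.4814) = 37.5 × 0.008114 = 0.3043 mm.

0.304 mm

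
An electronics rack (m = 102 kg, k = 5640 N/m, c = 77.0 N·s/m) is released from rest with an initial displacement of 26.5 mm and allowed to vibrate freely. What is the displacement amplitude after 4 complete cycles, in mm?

7.39 mm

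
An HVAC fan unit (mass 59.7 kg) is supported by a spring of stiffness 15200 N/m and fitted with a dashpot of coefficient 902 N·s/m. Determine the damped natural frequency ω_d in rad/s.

ω_n = √(k/m) = √(15200/59.7) = 15.96 rad/s.
Critical damping c_c = 2√(k·m) = 2√(15200 × 59.7) = 1905 N·s/m, so ζ = c/c_c = 902/1905 = 0.4734.
ω_d = ω_n√(1 − ζ²) = 15.96 × √(1 − 0.224) = 14.05 rad/s.

14.1 rad/s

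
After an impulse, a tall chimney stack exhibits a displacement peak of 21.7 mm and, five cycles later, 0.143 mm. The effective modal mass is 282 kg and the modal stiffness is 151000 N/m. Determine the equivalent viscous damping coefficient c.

2060 N·s/m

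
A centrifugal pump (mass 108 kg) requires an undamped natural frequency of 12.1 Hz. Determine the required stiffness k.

ω_n = 2πf_n = 2π × 12.1 = 76.03 rad/s.
k = m·ω_n² = 108 × 76.03² = 108 × 5780 = 624200 N/m.

624000 N/m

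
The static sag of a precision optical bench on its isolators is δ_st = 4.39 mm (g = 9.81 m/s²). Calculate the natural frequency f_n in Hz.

7.52 Hz

ω_n = √(g/δ_st) = √(9.81/0.00439) = √2235 = 47.27 rad/s.
f_n = ω_n/(2π) = 47.27/6.283 = 7.524 Hz.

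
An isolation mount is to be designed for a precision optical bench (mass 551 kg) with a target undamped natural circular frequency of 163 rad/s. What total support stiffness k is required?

14600000 N/m

k = m·ω_n² = 551 × 163.0² = 551 × 26570 = 14640000 N/m.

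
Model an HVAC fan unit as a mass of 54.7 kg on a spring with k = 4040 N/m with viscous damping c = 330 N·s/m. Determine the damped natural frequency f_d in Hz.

ω_n = √(k/m) = √(4040/54.7) = 8.594 rad/s.
Critical damping c_c = 2√(k·m) = 2√(4040 × 54.7) = 940.2 N·s/m, so ζ = c/c_c = 330/940.2 = 0.3510.
ω_d = ω_n√(1 − ζ²) = 8.594 × √(1 − 0.123) = 8.047 rad/s.
f_d = ω_d/(2π) = 1.281 Hz.

1.28 Hz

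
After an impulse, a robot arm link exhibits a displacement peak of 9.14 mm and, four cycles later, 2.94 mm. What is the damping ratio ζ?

Logarithmic decrement δ = (1/n)·ln(x₀/x_n) = (1/4)·ln(9.14/2.94) = (1/4)·ln(3.109) = 0.2836.
ζ = δ/√(4π² + δ²) = 0.2836/√(39.48 + 0.0804) = 0.2836/6.290 = 0.04508.

0.0451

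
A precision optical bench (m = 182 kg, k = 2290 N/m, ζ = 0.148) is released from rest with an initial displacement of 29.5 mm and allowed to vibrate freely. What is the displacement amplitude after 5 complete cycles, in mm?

Logarithmic decrement δ = 2πζ/√(1 − ζ²) = 2π × 0.1480/√(1 − 0.0219) = 0.9403.
After n cycles, x_n/x₀ = e^(−nδ), so x_5 = 29.5 × e^(−5 × 0.9403) = 29.5 × 0.009083 = 0.2680 mm.

0.268 mm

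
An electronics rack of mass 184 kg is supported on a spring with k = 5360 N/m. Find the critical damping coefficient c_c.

c_c = 2√(k·m) = 2√(5360 × 184) = 2 × 993.1 = 1986 N·s/m.

1990 N·s/m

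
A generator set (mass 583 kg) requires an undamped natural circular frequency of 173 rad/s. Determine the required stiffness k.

17400000 N/m

k = m·ω_n² = 583 × 173.0² = 583 × 29930 = 17450000 N/m.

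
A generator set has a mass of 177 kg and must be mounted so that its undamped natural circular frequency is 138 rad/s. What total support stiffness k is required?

3370000 N/m

k = m·ω_n² = 177 × 138.0² = 177 × 19040 = 3371000 N/m.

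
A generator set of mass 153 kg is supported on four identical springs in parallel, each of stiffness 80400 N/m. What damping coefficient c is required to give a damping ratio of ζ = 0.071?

996 N·s/m

Parallel springs add: k_eq = 4 × 80400 = 321600 N/m.
c_c = 2√(k_eq·m) = 2√(321600 × 153) = 14030 N·s/m.
c = ζ·c_c = 0.071 × 14030 = 996.1 N·s/m.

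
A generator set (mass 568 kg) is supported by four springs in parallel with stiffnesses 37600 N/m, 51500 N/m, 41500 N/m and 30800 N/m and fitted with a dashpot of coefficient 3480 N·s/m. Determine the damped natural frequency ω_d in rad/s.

16.6 rad/s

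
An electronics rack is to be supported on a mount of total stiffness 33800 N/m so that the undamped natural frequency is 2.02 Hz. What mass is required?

210 kg

ω_n = 2πf_n = 2π × 2.02 = 12.69 rad/s.
m = k/ω_n² = 33800/12.69² = 33800/161.1 = 209.8 kg.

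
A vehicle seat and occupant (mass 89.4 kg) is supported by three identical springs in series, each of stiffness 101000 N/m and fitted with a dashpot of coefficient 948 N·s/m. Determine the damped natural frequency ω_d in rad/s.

18.7 rad/s

Series springs: 1/k_eq = 3/101000, so k_eq = 101000/3 = 33670 N/m.
ω_n = √(k_eq/m) = √(33670/89.4) = 19.41 rad/s.
Critical damping c_c = 2√(k_eq·m) = 2√(33670 × 89.4) = 3470 N·s/m, so ζ = c/c_c = 948/3470 = 0.2732.
ω_d = ω_n√(1 − ζ²) = 19.41 × √(1 − 0.0746) = 18.67 rad/s.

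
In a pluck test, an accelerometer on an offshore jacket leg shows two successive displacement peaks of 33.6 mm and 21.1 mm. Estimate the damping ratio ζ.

Logarithmic decrement δ = (1/n)·ln(x₀/x_n) = (1/1)·ln(33.6/21.1) = (1/1)·ln(1.592) = 0.4653.
ζ = δ/√(4π² + δ²) = 0.4653/√(39.48 + 0.216) = 0.4653/6.300 = 0.07385.

0.0738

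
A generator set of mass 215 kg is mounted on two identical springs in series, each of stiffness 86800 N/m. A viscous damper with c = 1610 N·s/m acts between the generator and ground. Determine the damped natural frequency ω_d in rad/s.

Series springs: 1/k_eq = 2/86800, so k_eq = 86800/2 = 43400 N/m.
ω_n = √(k_eq/m) = √(43400/215) = 14.21 rad/s.
Critical damping c_c = 2√(k_eq·m) = 2√(43400 × 215) = 6109 N·s/m, so ζ = c/c_c = 1610/6109 = 0.2635.
ω_d = ω_n√(1 − ζ²) = 14.21 × √(1 − 0.0694) = 13.71 rad/s.

13.7 rad/s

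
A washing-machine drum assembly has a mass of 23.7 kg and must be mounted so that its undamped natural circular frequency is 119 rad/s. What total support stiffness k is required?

k = m·ω_n² = 23.7 × 119.0² = 23.7 × 14160 = 335600 N/m.

336000 N/m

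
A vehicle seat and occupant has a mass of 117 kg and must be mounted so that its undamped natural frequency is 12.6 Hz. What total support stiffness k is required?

ω_n = 2πf_n = 2π × 12.6 = 79.17 rad/s.
k = m·ω_n² = 117 × 79.17² = 117 × 6268 = 733300 N/m.

733000 N/m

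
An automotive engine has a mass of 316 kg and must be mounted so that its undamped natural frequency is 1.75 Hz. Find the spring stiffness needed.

38200 N/m

ω_n = 2πf_n = 2π × 1.75 = 11.00 rad/s.
k = m·ω_n² = 316 × 11.00² = 316 × 120.9 = 38210 N/m.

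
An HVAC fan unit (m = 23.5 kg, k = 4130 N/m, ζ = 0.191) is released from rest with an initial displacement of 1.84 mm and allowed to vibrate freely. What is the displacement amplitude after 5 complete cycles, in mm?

Logarithmic decrement δ = 2πζ/√(1 − ζ²) = 2π × 0.1910/√(1 − 0.0365) = 1.223.
After n cycles, x_n/x₀ = e^(−nδ), so x_5 = 1.84 × e^(−5 × 1.223) = 1.84 × 0.002214 = 0.004074 mm.

0.00407 mm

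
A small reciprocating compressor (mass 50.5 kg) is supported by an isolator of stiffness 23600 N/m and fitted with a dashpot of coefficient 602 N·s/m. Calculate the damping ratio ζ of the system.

ω_n = √(k/m) = √(23600/50.5) = 21.62 rad/s.
Critical damping c_c = 2√(k·m) = 2√(23600 × 50.5) = 2183 N·s/m, so ζ = c/c_c = 602/2183 = 0.2757.

0.276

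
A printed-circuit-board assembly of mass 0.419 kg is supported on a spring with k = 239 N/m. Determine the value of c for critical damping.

c_c = 2√(k·m) = 2√(239.0 × 0.419) = 2 × 10.01 = 20.01 N·s/m.

20.0 N·s/m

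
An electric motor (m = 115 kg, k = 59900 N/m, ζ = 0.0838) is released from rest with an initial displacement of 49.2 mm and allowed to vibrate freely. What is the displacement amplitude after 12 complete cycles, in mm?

Logarithmic decrement δ = 2πζ/√(1 − ζ²) = 2π × 0.08380/√(1 − 0.00702) = 0.5284.
After n cycles, x_n/x₀ = e^(−nδ), so x_12 = 49.2 × e^(−12 × 0.5284) = 49.2 × 0.001763 = 0.08675 mm.

0.0867 mm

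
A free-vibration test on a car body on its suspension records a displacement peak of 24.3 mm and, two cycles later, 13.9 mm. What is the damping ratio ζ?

0.0444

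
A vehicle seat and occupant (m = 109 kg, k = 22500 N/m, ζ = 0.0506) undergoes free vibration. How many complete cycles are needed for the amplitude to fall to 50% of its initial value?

3 cycles

Logarithmic decrement δ = 2πζ/√(1 − ζ²) = 2π × 0.05060/√(1 − 0.00256) = 0.3183.
x_n/x₀ = e^(−nδ) ≤ 0.5; take ln: n ≥ ln(1/0.5)/δ = 0.6931/0.3183 = 2.177.
So 3 complete cycles are required.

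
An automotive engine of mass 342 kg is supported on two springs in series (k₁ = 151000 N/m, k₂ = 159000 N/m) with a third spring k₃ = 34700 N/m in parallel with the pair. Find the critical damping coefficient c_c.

12400 N·s/m

Series pair: k_s = k₁k₂/(k₁+k₂) = (151000)(159000)/(151000 + 159000) = 77450 N/m. In parallel with k₃: k_eq = 77450 + 34700 = 112100 N/m.
c_c = 2√(k_eq·m) = 2√(112100 × 342) = 2 × 6193 = 12390 N·s/m.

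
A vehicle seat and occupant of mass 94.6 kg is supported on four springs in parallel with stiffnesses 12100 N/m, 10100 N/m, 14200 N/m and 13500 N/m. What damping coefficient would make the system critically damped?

Parallel springs add: k_eq = 12100 + 10100 + 14200 + 13500 = 49900 N/m.
c_c = 2√(k_eq·m) = 2√(49900 × 94.6) = 2 × 2173 = 4345 N·s/m.

4350 N·s/m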